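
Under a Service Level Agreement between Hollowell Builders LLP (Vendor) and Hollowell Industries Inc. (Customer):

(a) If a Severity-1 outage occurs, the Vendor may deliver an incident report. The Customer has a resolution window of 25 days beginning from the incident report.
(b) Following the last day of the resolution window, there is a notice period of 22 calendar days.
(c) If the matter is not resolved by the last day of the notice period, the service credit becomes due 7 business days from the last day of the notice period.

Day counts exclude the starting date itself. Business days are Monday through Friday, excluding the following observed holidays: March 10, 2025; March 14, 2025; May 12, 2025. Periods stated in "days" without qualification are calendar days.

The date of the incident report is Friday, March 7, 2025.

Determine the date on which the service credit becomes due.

Adding 25 calendar days to March 7, 2025 gives April 1, 2025, which is the last day of the resolution window.
The last day of the notice period: 22 calendar days after April 1, 2025 is April 23, 2025.
The date on which the service credit becomes due: 7 business days after Wednesday, April 23, 2025, skipping weekends — Apr 24, Apr 25, Apr 28, Apr 29, Apr 30, May 1, May 2 — lands on Friday, May 2, 2025.

May 2, 2025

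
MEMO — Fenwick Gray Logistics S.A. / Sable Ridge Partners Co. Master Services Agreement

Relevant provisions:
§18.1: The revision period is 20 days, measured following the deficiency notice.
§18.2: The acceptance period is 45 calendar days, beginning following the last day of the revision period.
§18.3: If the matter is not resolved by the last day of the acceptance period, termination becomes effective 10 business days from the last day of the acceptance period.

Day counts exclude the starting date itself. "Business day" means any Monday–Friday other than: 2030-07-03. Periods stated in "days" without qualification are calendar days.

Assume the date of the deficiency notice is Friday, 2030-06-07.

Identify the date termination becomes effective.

2030-08-23

The last day of the revision period: 20 calendar days after 2030-06-07 is 2030-06-27.
The last day of the acceptance period: 2030-06-27 + 45 days = 2030-08-11.
The date termination becomes effective: counting 10 business days from Sunday, 2030-08-11 (Aug 12, Aug 13, Aug 14, Aug 15, Aug 16, Aug 19, Aug 20, Aug 21, Aug 22, Aug 23, skipping weekends) reaches Friday, 2030-08-23.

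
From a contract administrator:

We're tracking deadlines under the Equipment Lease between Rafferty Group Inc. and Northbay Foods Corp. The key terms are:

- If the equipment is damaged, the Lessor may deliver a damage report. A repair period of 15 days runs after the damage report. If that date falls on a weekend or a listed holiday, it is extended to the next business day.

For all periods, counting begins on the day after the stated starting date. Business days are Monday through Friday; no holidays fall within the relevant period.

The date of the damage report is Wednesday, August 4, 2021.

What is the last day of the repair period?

The last day of the repair period: August 4, 2021 + 15 days = August 19, 2021. August 19, 2021 is a Thursday, so no roll-forward applies.

August 19, 2021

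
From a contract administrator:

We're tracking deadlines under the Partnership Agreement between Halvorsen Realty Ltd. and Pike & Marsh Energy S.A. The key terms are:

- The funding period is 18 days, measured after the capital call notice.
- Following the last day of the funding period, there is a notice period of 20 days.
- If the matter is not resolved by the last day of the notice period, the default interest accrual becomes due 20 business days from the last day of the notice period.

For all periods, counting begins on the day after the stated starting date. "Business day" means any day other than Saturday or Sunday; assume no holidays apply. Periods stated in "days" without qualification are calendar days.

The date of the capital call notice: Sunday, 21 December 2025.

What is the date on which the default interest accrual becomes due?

25 February 2026

The last day of the funding period: 21 December 2025 + 18 days = 8 January 2026.
The last day of the notice period: 8 January 2026 + 20 days = 28 January 2026.
From Wednesday, 28 January 2026, 20 business days (Jan 29, Jan 30, Feb 2, Feb 3, …, Feb 23, Feb 24, Feb 25, skipping weekends) brings us to Wednesday, 25 February 2026, which is the date on which the default interest accrual becomes due.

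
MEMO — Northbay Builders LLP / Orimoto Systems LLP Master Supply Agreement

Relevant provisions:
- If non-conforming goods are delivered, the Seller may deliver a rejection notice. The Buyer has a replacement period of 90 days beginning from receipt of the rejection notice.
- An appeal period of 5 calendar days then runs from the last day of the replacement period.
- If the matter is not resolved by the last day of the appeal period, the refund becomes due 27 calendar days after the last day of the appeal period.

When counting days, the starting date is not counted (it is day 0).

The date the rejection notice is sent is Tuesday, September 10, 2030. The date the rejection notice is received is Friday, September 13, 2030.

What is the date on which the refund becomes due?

The last day of the replacement period: September 13, 2030 + 90 days = December 12, 2030.
Adding 5 calendar days to December 12, 2030 gives December 17, 2030, which is the last day of the appeal period.
Adding 27 calendar days to December 17, 2030 gives January 13, 2031, which is the date on which the refund becomes due.

January 13, 2031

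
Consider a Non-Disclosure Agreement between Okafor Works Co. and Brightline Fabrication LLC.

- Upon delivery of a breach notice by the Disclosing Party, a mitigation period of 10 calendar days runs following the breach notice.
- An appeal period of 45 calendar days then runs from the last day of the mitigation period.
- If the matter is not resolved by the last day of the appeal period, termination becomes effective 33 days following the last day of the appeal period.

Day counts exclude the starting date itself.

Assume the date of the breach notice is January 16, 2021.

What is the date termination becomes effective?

The last day of the mitigation period: 10 calendar days after January 16, 2021 is January 26, 2021.
The last day of the appeal period: January 26, 2021 + 45 days = March 12, 2021.
The date termination becomes effective: 33 calendar days after March 12, 2021 is April 14, 2021.

April 14, 2021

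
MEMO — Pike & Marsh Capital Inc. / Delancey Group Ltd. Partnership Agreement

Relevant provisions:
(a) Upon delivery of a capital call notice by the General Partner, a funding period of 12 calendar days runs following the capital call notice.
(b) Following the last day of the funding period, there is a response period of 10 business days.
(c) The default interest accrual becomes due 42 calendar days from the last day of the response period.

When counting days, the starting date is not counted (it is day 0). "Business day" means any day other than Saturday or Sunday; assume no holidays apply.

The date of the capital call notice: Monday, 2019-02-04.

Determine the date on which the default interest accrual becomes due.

2019-04-12

The last day of the funding period: 12 calendar days after 2019-02-04 is 2019-02-16.
From Saturday, 2019-02-16, 10 business days (Feb 18, Feb 19, Feb 20, Feb 21, Feb 22, Feb 25, Feb 26, Feb 27, Feb 28, Mar 1, skipping weekends) brings us to Friday, 2019-03-01, which is the last day of the response period.
The date on which the default interest accrual becomes due: 2019-03-01 + 42 days = 2019-04-12.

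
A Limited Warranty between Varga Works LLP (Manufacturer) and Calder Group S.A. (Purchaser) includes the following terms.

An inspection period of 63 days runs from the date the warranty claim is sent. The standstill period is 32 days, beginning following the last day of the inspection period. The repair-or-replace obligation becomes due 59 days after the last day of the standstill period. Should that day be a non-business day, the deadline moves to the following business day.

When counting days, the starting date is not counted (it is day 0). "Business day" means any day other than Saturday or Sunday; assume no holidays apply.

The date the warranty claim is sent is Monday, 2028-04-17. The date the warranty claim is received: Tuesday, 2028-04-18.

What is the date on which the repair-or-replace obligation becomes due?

2028-09-18

The last day of the inspection period: 63 calendar days after 2028-04-17 is 2028-06-19.
Adding 32 calendar days to 2028-06-19 gives 2028-07-21, which is the last day of the standstill period.
Adding 59 calendar days to 2028-07-21 gives 2028-09-18, which is the date on which the repair-or-replace obligation becomes due. 2028-09-18 is a Monday, so no roll-forward applies.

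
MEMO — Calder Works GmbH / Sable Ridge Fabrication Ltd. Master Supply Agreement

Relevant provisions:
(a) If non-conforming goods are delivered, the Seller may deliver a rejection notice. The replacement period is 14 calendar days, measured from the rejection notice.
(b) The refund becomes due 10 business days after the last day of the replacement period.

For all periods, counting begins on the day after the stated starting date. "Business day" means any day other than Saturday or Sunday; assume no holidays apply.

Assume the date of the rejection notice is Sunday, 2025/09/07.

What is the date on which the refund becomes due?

The last day of the replacement period: 2025/09/07 + 14 days = 2025/09/21.
The date on which the refund becomes due: counting 10 business days from Sunday, 2025/09/21 (Sep 22, Sep 23, Sep 24, Sep 25, Sep 26, Sep 29, Sep 30, Oct 1, Oct 2, Oct 3, skipping weekends) reaches Friday, 2025/10/03.

2025/10/03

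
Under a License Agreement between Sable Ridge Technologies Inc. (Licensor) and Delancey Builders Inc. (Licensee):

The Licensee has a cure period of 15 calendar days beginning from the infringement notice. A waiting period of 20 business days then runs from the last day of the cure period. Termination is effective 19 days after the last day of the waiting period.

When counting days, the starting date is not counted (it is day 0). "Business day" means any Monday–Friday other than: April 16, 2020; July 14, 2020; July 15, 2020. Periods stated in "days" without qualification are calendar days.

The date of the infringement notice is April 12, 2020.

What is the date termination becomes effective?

June 13, 2020

Adding 15 calendar days to April 12, 2020 gives April 27, 2020, which is the last day of the cure period.
The last day of the waiting period: counting 20 business days from Monday, April 27, 2020 (Apr 28, Apr 29, Apr 30, May 1, …, May 21, May 22, May 25, skipping weekends) reaches Monday, May 25, 2020.
The date termination becomes effective: 19 calendar days after May 25, 2020 is June 13, 2020.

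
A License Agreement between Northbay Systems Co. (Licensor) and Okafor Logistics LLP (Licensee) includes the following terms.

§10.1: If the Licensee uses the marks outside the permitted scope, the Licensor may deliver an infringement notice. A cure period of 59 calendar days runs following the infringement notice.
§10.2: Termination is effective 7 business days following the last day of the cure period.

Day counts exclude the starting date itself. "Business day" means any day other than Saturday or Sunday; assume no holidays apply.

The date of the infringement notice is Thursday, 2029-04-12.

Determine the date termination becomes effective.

2029-06-19

The last day of the cure period: 59 calendar days after 2029-04-12 is 2029-06-10.
From Sunday, 2029-06-10, 7 business days (Jun 11, Jun 12, Jun 13, Jun 14, Jun 15, Jun 18, Jun 19, skipping weekends) brings us to Tuesday, 2029-06-19, which is the date termination becomes effective.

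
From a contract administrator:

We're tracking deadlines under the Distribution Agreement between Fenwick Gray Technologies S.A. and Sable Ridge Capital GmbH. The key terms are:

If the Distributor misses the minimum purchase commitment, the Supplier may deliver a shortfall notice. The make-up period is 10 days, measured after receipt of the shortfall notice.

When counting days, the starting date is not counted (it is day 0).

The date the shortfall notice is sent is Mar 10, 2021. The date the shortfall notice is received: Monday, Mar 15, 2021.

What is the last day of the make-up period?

Adding 10 calendar days to Mar 15, 2021 gives Mar 25, 2021, which is the last day of the make-up period.

Mar 25, 2021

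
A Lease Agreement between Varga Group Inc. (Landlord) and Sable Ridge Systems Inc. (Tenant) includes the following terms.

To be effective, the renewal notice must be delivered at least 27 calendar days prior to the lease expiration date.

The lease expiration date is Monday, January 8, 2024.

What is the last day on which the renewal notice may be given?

January 8, 2024 minus 27 days is December 12, 2023.

December 12, 2023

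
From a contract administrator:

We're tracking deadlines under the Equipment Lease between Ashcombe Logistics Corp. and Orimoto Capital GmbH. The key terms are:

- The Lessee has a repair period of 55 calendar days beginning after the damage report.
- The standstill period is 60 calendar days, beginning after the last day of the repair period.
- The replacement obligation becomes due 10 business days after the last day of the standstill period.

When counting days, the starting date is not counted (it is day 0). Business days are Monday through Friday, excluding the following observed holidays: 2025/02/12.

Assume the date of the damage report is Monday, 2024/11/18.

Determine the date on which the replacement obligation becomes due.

2025/03/27

Adding 55 calendar days to 2024/11/18 gives 2025/01/12, which is the last day of the repair period.
Adding 60 calendar days to 2025/01/12 gives 2025/03/13, which is the last day of the standstill period.
The date on which the replacement obligation becomes due: counting 10 business days from Thursday, 2025/03/13 (Mar 14, Mar 17, Mar 18, Mar 19, Mar 20, Mar 21, Mar 24, Mar 25, Mar 26, Mar 27, skipping weekends) reaches Thursday, 2025/03/27.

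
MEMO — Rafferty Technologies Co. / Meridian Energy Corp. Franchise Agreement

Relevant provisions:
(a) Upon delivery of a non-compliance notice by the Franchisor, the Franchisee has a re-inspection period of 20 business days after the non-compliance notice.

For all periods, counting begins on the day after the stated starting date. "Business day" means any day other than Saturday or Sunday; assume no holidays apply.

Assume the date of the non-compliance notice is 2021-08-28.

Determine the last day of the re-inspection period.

2021-09-24

The last day of the re-inspection period: counting 20 business days from Saturday, 2021-08-28 (Aug 30, Aug 31, Sep 1, Sep 2, …, Sep 22, Sep 23, Sep 24, skipping weekends) reaches Friday, 2021-09-24.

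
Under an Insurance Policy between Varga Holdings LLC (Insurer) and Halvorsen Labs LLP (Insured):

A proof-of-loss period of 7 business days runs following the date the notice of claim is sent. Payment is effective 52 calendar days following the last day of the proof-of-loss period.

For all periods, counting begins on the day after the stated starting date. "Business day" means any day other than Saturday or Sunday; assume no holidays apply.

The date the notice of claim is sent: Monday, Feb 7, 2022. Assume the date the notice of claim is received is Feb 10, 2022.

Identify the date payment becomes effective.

From Monday, Feb 7, 2022, 7 business days (Feb 8, Feb 9, Feb 10, Feb 11, Feb 14, Feb 15, Feb 16, skipping weekends) brings us to Wednesday, Feb 16, 2022, which is the last day of the proof-of-loss period.
Adding 52 calendar days to Feb 16, 2022 gives Apr 9, 2022, which is the date payment becomes effective.

Apr 9, 2022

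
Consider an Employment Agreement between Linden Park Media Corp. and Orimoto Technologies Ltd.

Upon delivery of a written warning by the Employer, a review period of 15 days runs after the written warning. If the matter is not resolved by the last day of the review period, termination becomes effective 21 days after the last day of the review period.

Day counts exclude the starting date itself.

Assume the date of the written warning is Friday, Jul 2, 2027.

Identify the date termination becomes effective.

Adding 15 calendar days to Jul 2, 2027 gives Jul 17, 2027, which is the last day of the review period.
The date termination becomes effective: 21 calendar days after Jul 17, 2027 is Aug 7, 2027.

Aug 7, 2027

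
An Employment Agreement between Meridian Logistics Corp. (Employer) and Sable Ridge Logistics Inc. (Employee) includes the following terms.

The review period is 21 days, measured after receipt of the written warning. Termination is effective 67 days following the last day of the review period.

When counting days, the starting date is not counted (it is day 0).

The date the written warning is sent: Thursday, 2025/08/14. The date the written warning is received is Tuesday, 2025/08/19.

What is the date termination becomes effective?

2025/11/15

The last day of the review period: 21 calendar days after 2025/08/19 is 2025/09/09.
The date termination becomes effective: 67 calendar days after 2025/09/09 is 2025/11/15.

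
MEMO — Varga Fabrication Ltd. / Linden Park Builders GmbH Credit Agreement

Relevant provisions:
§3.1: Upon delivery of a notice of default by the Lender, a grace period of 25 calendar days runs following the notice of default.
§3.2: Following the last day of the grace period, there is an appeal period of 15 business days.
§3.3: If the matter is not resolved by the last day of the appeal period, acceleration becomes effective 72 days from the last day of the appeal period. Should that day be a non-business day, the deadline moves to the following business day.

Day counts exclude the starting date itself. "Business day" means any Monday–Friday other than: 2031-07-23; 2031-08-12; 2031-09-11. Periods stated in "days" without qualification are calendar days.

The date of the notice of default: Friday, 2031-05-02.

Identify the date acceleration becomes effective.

2031-08-28

The last day of the grace period: 2031-05-02 + 25 days = 2031-05-27.
The last day of the appeal period: counting 15 business days from Tuesday, 2031-05-27 (May 28, May 29, May 30, Jun 2, …, Jun 13, Jun 16, Jun 17, skipping weekends) reaches Tuesday, 2031-06-17.
The date acceleration becomes effective: 72 calendar days after 2031-06-17 is 2031-08-28. 2031-08-28 is a Thursday and is not a listed holiday, so no roll-forward applies.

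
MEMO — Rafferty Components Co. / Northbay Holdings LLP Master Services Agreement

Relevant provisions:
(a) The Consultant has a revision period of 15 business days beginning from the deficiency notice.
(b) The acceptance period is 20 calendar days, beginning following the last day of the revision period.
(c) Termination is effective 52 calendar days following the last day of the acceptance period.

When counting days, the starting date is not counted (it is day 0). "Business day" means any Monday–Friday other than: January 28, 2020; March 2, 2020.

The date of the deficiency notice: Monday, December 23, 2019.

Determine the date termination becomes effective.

March 25, 2020

The last day of the revision period: counting 15 business days from Monday, December 23, 2019 (Dec 24, Dec 25, Dec 26, Dec 27, …, Jan 9, Jan 10, Jan 13, skipping weekends) reaches Monday, January 13, 2020.
The last day of the acceptance period: January 13, 2020 + 20 days = February 2, 2020.
Adding 52 calendar days to February 2, 2020 gives March 25, 2020, which is the date termination becomes effective.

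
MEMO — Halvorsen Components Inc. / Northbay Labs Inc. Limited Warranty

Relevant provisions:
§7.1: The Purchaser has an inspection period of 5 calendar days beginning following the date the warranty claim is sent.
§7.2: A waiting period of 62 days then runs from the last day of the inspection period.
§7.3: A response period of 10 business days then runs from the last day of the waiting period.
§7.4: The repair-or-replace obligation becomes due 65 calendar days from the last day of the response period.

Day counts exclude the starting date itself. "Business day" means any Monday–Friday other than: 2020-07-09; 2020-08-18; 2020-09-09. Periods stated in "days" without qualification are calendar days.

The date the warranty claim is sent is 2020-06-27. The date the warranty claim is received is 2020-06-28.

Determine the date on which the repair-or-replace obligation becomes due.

Adding 5 calendar days to 2020-06-27 gives 2020-07-02, which is the last day of the inspection period.
Adding 62 calendar days to 2020-07-02 gives 2020-09-02, which is the last day of the waiting period.
The last day of the response period: 10 business days after Wednesday, 2020-09-02, skipping weekends and the listed holiday on Sep 9 — Sep 3, Sep 4, Sep 7, Sep 8, Sep 10, Sep 11, Sep 14, Sep 15, Sep 16, Sep 17 — lands on Thursday, 2020-09-17.
The date on which the repair-or-replace obligation becomes due: 2020-09-17 + 65 days = 2020-11-21.

2020-11-21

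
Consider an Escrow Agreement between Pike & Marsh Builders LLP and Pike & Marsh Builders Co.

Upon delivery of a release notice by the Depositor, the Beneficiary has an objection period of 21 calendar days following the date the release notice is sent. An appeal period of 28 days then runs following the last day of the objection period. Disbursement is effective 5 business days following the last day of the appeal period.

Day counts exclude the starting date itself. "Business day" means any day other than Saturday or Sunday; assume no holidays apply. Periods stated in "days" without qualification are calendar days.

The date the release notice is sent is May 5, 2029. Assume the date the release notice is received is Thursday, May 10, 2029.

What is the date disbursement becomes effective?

The last day of the objection period: May 5, 2029 + 21 days = May 26, 2029.
Adding 28 calendar days to May 26, 2029 gives Jun 23, 2029, which is the last day of the appeal period.
From Saturday, Jun 23, 2029, 5 business days (Jun 25, Jun 26, Jun 27, Jun 28, Jun 29, skipping weekends) brings us to Friday, Jun 29, 2029, which is the date disbursement becomes effective.

Jun 29, 2029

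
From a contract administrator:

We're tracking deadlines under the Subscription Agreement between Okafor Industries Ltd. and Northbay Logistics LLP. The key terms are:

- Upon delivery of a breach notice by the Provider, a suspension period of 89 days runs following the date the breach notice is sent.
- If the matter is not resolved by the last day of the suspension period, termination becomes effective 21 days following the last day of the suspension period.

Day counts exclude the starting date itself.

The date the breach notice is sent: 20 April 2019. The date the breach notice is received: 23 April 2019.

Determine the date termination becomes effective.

The last day of the suspension period: 20 April 2019 + 89 days = 18 July 2019.
Adding 21 calendar days to 18 July 2019 gives 8 August 2019, which is the date termination becomes effective.

8 August 2019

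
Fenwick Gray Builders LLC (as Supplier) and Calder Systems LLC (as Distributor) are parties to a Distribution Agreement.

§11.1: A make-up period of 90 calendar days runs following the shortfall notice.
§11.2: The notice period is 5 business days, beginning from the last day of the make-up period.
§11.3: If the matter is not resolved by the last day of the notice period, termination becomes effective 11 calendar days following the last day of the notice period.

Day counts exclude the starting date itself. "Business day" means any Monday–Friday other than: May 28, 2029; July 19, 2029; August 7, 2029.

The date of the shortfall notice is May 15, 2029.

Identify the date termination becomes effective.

August 31, 2029

Adding 90 calendar days to May 15, 2029 gives August 13, 2029, which is the last day of the make-up period.
From Monday, August 13, 2029, 5 business days (Aug 14, Aug 15, Aug 16, Aug 17, Aug 20, skipping weekends) brings us to Monday, August 20, 2029, which is the last day of the notice period.
Adding 11 calendar days to August 20, 2029 gives August 31, 2029, which is the date termination becomes effective.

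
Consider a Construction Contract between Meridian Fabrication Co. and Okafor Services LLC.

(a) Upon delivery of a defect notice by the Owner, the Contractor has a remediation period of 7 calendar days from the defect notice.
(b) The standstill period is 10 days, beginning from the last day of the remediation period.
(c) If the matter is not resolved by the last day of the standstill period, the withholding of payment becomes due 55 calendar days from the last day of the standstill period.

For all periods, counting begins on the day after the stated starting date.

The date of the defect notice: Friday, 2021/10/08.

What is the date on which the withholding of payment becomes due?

2021/12/19

The last day of the remediation period: 2021/10/08 + 7 days = 2021/10/15.
Adding 10 calendar days to 2021/10/15 gives 2021/10/25, which is the last day of the standstill period.
The date on which the withholding of payment becomes due: 2021/10/25 + 55 days = 2021/12/19.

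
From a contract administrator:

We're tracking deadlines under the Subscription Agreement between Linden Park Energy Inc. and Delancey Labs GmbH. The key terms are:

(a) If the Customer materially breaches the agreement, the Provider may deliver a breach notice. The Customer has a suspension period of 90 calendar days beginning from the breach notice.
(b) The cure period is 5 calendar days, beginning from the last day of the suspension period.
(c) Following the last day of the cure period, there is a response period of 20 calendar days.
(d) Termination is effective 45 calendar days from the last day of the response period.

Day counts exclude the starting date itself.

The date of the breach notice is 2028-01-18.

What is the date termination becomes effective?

The last day of the suspension period: 2028-01-18 + 90 days = 2028-04-17.
The last day of the cure period: 2028-04-17 + 5 days = 2028-04-22.
The last day of the response period: 2028-04-22 + 20 days = 2028-05-12.
The date termination becomes effective: 2028-05-12 + 45 days = 2028-06-26.

2028-06-26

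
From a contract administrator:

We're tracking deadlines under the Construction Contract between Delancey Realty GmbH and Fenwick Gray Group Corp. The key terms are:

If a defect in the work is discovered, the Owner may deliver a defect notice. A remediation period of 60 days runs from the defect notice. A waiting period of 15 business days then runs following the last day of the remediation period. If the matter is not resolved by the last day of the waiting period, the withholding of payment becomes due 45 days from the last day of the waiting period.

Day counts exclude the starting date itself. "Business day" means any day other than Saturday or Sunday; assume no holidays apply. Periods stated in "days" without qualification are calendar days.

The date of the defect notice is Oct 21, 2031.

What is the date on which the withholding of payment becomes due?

Feb 23, 2032

The last day of the remediation period: 60 calendar days after Oct 21, 2031 is Dec 20, 2031.
The last day of the waiting period: counting 15 business days from Saturday, Dec 20, 2031 (Dec 22, Dec 23, Dec 24, Dec 25, …, Jan 7, Jan 8, Jan 9, skipping weekends) reaches Friday, Jan 9, 2032.
The date on which the withholding of payment becomes due: Jan 9, 2032 + 45 days = Feb 23, 2032.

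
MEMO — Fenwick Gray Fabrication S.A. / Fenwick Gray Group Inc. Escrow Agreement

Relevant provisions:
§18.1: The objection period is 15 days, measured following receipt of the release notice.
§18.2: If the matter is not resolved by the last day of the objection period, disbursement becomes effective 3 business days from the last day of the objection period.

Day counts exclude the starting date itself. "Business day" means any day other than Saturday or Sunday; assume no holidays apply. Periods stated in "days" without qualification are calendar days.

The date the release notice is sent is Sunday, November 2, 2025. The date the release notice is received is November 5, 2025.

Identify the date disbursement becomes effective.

November 25, 2025

The last day of the objection period: 15 calendar days after November 5, 2025 is November 20, 2025.
From Thursday, November 20, 2025, 3 business days (Nov 21, Nov 24, Nov 25, skipping weekends) brings us to Tuesday, November 25, 2025, which is the date disbursement becomes effective.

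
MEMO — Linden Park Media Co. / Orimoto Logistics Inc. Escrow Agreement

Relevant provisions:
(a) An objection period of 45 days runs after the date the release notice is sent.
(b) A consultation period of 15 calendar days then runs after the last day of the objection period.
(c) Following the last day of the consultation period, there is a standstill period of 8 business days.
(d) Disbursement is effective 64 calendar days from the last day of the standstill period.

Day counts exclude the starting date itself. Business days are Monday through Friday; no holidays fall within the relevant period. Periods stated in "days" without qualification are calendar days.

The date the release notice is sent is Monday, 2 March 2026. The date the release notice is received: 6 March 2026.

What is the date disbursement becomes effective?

16 July 2026

The last day of the objection period: 45 calendar days after 2 March 2026 is 16 April 2026.
The last day of the consultation period: 16 April 2026 + 15 days = 1 May 2026.
From Friday, 1 May 2026, 8 business days (May 4, May 5, May 6, May 7, May 8, May 11, May 12, May 13, skipping weekends) brings us to Wednesday, 13 May 2026, which is the last day of the standstill period.
The date disbursement becomes effective: 13 May 2026 + 64 days = 16 July 2026.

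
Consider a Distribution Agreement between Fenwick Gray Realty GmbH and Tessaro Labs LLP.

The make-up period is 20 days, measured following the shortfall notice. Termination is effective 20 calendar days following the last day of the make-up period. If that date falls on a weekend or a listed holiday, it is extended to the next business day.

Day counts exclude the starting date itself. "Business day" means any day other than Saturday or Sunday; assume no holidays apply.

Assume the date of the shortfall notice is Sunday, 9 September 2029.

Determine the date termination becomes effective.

19 October 2029

Adding 20 calendar days to 9 September 2029 gives 29 September 2029, which is the last day of the make-up period.
The date termination becomes effective: 29 September 2029 + 20 days = 19 October 2029. 19 October 2029 is a Friday, so no roll-forward applies.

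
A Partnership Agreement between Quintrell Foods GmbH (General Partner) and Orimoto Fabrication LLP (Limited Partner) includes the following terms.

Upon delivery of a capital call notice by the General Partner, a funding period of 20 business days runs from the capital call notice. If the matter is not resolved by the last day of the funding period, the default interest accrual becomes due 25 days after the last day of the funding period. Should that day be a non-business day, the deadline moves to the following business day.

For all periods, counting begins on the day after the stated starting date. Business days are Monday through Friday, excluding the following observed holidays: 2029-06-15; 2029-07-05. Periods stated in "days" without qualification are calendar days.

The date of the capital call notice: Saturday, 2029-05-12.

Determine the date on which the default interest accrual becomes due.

From Saturday, 2029-05-12, 20 business days (May 14, May 15, May 16, May 17, …, Jun 6, Jun 7, Jun 8, skipping weekends) brings us to Friday, 2029-06-08, which is the last day of the funding period.
The date on which the default interest accrual becomes due: 2029-06-08 + 25 days = 2029-07-03. 2029-07-03 is a Tuesday and is not a listed holiday, so no roll-forward applies.

2029-07-03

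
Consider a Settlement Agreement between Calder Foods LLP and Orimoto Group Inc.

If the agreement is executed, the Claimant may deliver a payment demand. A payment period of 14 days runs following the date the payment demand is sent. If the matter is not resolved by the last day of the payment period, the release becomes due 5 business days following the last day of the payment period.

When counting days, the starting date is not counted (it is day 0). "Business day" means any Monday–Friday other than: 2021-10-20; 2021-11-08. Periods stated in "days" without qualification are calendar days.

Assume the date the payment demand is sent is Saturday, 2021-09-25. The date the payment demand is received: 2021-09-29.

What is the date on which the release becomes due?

Adding 14 calendar days to 2021-09-25 gives 2021-10-09, which is the last day of the payment period.
From Saturday, 2021-10-09, 5 business days (Oct 11, Oct 12, Oct 13, Oct 14, Oct 15, skipping weekends) brings us to Friday, 2021-10-15, which is the date on which the release becomes due.

2021-10-15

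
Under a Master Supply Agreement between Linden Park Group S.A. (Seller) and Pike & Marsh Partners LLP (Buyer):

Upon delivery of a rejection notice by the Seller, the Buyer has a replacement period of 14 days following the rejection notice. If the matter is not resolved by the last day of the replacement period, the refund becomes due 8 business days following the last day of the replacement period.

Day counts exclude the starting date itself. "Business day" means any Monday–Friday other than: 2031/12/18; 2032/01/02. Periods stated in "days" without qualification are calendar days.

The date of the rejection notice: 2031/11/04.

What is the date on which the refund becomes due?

The last day of the replacement period: 2031/11/04 + 14 days = 2031/11/18.
The date on which the refund becomes due: counting 8 business days from Tuesday, 2031/11/18 (Nov 19, Nov 20, Nov 21, Nov 24, Nov 25, Nov 26, Nov 27, Nov 28, skipping weekends) reaches Friday, 2031/11/28.

2031/11/28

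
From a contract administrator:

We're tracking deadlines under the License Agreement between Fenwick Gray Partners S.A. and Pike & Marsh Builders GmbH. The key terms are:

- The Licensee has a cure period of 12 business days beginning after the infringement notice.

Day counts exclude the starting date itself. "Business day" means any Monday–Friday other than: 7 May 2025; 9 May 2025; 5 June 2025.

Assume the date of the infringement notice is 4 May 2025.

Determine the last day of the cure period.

22 May 2025

The last day of the cure period: 12 business days after Sunday, 4 May 2025, skipping weekends and the listed holidays on May 7, May 9 — May 5, May 6, May 8, May 12, …, May 20, May 21, May 22 — lands on Thursday, 22 May 2025.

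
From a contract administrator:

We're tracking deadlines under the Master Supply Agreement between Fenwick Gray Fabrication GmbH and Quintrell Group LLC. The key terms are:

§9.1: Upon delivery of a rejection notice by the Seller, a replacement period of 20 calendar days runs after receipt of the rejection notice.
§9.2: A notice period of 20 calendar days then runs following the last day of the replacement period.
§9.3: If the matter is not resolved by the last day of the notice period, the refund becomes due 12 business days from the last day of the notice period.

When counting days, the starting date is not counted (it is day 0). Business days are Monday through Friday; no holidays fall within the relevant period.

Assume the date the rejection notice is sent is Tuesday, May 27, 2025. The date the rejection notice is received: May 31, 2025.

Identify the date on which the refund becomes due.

Jul 28, 2025

The last day of the replacement period: 20 calendar days after May 31, 2025 is Jun 20, 2025.
The last day of the notice period: Jun 20, 2025 + 20 days = Jul 10, 2025.
The date on which the refund becomes due: 12 business days after Thursday, Jul 10, 2025, skipping weekends — Jul 11, Jul 14, Jul 15, Jul 16, …, Jul 24, Jul 25, Jul 28 — lands on Monday, Jul 28, 2025.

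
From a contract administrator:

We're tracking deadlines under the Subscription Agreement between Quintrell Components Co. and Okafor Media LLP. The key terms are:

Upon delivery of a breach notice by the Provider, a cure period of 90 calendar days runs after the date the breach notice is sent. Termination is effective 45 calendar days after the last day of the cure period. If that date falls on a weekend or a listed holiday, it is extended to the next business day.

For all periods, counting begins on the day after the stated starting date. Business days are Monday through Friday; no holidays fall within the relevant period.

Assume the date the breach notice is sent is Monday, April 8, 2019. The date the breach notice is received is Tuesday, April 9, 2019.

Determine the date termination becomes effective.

August 21, 2019

The last day of the cure period: April 8, 2019 + 90 days = July 7, 2019.
The date termination becomes effective: July 7, 2019 + 45 days = August 21, 2019. August 21, 2019 is a Wednesday, so no roll-forward applies.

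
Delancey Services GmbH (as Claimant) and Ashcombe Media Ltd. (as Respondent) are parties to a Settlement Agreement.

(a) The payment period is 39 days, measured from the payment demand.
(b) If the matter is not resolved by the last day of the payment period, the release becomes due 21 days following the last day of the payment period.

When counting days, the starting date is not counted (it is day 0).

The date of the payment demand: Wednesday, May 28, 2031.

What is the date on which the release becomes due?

Jul 27, 2031

The last day of the payment period: 39 calendar days after May 28, 2031 is Jul 6, 2031.
Adding 21 calendar days to Jul 6, 2031 gives Jul 27, 2031, which is the date on which the release becomes due.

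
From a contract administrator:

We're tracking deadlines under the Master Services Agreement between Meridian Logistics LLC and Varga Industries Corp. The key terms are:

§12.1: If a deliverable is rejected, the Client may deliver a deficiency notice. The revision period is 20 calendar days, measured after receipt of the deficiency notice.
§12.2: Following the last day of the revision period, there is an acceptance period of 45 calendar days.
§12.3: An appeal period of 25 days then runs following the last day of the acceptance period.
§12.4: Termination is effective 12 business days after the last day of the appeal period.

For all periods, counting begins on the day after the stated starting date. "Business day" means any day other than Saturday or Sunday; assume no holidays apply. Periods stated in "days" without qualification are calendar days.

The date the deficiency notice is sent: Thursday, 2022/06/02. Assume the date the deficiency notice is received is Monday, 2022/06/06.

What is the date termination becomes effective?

2022/09/20

The last day of the revision period: 2022/06/06 + 20 days = 2022/06/26.
The last day of the acceptance period: 2022/06/26 + 45 days = 2022/08/10.
Adding 25 calendar days to 2022/08/10 gives 2022/09/04, which is the last day of the appeal period.
From Sunday, 2022/09/04, 12 business days (Sep 5, Sep 6, Sep 7, Sep 8, …, Sep 16, Sep 19, Sep 20, skipping weekends) brings us to Tuesday, 2022/09/20, which is the date termination becomes effective.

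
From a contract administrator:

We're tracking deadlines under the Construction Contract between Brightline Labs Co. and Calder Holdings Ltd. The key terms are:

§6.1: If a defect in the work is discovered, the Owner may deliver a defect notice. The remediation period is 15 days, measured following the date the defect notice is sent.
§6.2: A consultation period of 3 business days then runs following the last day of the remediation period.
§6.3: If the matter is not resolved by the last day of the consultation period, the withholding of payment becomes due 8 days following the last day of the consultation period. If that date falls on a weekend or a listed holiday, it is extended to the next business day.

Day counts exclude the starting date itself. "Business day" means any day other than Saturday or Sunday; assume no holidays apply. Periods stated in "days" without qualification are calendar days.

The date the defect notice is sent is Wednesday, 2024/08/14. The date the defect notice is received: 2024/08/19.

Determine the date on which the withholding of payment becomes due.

Adding 15 calendar days to 2024/08/14 gives 2024/08/29, which is the last day of the remediation period.
The last day of the consultation period: 3 business days after Thursday, 2024/08/29, skipping weekends — Aug 30, Sep 2, Sep 3 — lands on Tuesday, 2024/09/03.
The date on which the withholding of payment becomes due: 8 calendar days after 2024/09/03 is 2024/09/11. 2024/09/11 is a Wednesday, so no roll-forward applies.

2024/09/11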